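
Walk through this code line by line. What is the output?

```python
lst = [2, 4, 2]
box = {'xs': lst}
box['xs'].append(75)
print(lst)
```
[2, 4, 2, 75]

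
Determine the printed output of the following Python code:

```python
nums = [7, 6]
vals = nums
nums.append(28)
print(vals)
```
[7, 6, 28]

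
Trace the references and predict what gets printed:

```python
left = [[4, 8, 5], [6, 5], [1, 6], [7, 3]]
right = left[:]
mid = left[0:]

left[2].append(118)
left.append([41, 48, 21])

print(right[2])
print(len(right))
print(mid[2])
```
[1, 6, 118]
4
[1, 6, 118]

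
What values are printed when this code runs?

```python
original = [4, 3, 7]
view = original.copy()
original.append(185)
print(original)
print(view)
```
[4, 3, 7, 185]
[4, 3, 7]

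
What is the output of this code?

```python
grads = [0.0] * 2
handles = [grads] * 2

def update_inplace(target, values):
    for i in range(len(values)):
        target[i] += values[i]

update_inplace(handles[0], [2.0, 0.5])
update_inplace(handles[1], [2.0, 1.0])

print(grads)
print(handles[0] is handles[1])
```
[4.0, 1.5]
True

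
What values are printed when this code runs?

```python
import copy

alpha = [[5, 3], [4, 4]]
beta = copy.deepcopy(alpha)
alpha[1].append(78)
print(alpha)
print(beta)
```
[[5, 3], [4, 4, 78]]
[[5, 3], [4, 4]]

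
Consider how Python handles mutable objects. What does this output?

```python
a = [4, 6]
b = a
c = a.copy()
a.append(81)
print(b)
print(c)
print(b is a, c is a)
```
[4, 6, 81]
[4, 6]
True False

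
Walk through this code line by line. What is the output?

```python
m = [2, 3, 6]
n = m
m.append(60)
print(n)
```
[2, 3, 6, 60]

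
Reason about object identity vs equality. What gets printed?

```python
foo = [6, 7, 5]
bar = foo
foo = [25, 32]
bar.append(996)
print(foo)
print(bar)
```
[25, 32]
[6, 7, 5, 996]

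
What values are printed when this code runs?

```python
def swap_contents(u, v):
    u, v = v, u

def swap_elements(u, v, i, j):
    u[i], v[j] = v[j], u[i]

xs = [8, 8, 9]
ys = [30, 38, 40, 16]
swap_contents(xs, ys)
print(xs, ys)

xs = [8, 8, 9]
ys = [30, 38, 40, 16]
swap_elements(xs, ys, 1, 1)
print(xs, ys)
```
[8, 8, 9] [30, 38, 40, 16]
[8, 38, 9] [30, 8, 40, 16]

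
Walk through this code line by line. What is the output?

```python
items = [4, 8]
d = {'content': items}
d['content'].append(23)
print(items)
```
[4, 8, 23]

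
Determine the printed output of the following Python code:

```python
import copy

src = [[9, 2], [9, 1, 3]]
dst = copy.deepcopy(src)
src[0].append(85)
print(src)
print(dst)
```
[[9, 2, 85], [9, 1, 3]]
[[9, 2], [9, 1, 3]]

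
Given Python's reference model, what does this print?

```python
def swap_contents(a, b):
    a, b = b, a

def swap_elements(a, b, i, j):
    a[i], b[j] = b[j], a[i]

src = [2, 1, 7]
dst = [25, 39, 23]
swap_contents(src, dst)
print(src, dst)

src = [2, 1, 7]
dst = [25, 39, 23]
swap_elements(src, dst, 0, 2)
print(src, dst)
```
[2, 1, 7] [25, 39, 23]
[23, 1, 7] [25, 39, 2]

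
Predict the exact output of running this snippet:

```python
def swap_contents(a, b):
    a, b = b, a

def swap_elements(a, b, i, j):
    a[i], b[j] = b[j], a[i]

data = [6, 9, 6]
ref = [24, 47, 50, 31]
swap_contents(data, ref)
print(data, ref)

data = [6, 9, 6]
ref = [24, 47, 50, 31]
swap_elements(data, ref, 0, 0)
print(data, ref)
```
[6, 9, 6] [24, 47, 50, 31]
[24, 9, 6] [6, 47, 50, 31]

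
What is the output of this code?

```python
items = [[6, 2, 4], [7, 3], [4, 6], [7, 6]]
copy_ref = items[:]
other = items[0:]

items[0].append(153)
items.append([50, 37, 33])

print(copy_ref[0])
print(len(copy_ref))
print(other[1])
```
[6, 2, 4, 153]
4
[7, 3]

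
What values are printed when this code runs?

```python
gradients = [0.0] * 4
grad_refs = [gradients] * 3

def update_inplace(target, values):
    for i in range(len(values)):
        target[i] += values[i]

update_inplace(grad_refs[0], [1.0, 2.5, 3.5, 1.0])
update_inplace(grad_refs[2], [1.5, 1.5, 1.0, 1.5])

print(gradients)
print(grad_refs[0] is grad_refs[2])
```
[2.5, 4.0, 4.5, 2.5]
True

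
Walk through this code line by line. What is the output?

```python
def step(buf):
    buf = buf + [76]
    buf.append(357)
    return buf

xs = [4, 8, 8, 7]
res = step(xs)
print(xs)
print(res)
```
[4, 8, 8, 7]
[4, 8, 8, 7, 76, 357]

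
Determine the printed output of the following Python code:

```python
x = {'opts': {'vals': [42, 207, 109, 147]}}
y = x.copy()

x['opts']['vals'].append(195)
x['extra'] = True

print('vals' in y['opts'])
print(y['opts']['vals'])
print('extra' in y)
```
True
[42, 207, 109, 147, 195]
False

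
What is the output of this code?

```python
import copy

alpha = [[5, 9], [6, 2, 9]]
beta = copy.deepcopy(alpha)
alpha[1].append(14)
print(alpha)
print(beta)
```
[[5, 9], [6, 2, 9, 14]]
[[5, 9], [6, 2, 9]]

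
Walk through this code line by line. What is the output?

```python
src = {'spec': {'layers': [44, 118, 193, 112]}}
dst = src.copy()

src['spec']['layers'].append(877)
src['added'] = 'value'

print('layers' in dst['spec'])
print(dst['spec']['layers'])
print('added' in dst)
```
True
[44, 118, 193, 112, 877]
False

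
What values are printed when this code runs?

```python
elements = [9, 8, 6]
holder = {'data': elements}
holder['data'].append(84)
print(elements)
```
[9, 8, 6, 84]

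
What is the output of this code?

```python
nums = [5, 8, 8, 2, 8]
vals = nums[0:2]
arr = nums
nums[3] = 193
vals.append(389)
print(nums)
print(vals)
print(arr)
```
[5, 8, 8, 193, 8]
[5, 8, 389]
[5, 8, 8, 193, 8]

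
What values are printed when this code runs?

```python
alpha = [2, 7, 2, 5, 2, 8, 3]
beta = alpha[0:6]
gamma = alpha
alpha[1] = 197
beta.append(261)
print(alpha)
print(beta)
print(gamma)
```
[2, 197, 2, 5, 2, 8, 3]
[2, 7, 2, 5, 2, 8, 261]
[2, 197, 2, 5, 2, 8, 3]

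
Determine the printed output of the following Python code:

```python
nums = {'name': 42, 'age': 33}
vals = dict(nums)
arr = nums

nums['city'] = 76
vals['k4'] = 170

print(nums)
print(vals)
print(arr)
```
{'name': 42, 'age': 33, 'city': 76}
{'name': 42, 'age': 33, 'k4': 170}
{'name': 42, 'age': 33, 'city': 76}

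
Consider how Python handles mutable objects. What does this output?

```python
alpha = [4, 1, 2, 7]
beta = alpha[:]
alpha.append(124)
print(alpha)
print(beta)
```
[4, 1, 2, 7, 124]
[4, 1, 2, 7]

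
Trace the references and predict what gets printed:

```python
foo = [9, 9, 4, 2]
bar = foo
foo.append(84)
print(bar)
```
[9, 9, 4, 2, 84]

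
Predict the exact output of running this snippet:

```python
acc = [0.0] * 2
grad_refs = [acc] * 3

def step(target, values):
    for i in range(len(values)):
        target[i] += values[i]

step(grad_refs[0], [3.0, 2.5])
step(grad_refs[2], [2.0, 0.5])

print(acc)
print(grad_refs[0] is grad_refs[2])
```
[5.0, 3.0]
True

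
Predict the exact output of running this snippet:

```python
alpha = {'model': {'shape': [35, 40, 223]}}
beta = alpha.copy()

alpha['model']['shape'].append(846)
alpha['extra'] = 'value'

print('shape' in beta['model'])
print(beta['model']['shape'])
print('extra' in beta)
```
True
[35, 40, 223, 846]
False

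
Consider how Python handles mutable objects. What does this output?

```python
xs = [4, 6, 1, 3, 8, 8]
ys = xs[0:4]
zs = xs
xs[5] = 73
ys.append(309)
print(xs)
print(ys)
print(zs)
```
[4, 6, 1, 3, 8, 73]
[4, 6, 1, 3, 309]
[4, 6, 1, 3, 8, 73]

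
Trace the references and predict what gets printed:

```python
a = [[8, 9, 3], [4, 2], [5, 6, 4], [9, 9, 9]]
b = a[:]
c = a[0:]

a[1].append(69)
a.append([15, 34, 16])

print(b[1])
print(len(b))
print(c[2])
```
[4, 2, 69]
4
[5, 6, 4]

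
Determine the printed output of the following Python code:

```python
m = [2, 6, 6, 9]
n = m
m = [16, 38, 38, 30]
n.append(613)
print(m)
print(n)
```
[16, 38, 38, 30]
[2, 6, 6, 9, 613]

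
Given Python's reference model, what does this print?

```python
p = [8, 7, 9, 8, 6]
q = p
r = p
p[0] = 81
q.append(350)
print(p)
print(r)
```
[81, 7, 9, 8, 6, 350]
[81, 7, 9, 8, 6, 350]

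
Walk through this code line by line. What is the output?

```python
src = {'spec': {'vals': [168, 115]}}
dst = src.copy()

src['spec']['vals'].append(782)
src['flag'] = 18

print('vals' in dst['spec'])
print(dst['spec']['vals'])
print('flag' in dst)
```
True
[168, 115, 782]
False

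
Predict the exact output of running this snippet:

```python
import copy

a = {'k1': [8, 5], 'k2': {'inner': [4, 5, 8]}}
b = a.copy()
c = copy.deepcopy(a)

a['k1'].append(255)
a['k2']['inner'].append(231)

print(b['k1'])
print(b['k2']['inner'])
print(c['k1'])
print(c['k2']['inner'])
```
[8, 5, 255]
[4, 5, 8, 231]
[8, 5]
[4, 5, 8]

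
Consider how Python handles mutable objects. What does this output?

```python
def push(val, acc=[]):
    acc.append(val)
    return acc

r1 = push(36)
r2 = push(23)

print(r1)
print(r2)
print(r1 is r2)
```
[36, 23]
[36, 23]
True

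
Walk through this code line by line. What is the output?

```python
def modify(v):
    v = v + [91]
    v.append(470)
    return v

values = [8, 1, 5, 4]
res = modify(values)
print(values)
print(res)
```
[8, 1, 5, 4]
[8, 1, 5, 4, 91, 470]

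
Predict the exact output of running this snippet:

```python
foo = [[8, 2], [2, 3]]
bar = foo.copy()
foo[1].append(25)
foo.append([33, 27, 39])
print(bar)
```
[[8, 2], [2, 3, 25]]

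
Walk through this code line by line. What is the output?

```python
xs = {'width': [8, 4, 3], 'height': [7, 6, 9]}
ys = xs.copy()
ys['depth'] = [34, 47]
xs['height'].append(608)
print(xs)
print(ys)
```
{'width': [8, 4, 3], 'height': [7, 6, 9, 608]}
{'width': [8, 4, 3], 'height': [7, 6, 9, 608], 'depth': [34, 47]}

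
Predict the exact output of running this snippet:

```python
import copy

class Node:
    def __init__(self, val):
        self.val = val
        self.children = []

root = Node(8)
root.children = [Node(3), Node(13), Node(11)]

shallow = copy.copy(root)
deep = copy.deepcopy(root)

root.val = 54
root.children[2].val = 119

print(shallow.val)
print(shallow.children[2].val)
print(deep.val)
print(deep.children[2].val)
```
8
119
8
11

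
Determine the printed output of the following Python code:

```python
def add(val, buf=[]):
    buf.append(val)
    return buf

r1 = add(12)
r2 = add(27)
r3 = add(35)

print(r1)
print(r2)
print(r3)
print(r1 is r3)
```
[12, 27, 35]
[12, 27, 35]
[12, 27, 35]
True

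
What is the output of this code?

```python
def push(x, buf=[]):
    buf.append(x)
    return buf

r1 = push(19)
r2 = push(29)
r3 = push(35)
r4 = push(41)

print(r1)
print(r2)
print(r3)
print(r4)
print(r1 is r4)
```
[19, 29, 35, 41]
[19, 29, 35, 41]
[19, 29, 35, 41]
[19, 29, 35, 41]
True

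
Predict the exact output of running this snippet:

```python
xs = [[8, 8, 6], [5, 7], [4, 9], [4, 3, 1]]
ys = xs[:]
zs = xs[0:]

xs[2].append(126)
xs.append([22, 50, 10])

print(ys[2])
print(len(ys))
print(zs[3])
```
[4, 9, 126]
4
[4, 3, 1]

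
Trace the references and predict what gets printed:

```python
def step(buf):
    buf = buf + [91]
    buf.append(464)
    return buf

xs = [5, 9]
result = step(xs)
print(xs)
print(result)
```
[5, 9]
[5, 9, 91, 464]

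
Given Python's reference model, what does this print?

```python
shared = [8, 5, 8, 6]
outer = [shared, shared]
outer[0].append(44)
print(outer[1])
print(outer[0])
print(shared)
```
[8, 5, 8, 6, 44]
[8, 5, 8, 6, 44]
[8, 5, 8, 6, 44]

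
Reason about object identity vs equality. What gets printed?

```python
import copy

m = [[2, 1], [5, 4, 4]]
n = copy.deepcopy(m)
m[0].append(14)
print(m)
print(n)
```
[[2, 1, 14], [5, 4, 4]]
[[2, 1], [5, 4, 4]]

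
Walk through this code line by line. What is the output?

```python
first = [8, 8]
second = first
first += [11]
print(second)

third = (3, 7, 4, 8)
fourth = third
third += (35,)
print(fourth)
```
[8, 8, 11]
(3, 7, 4, 8)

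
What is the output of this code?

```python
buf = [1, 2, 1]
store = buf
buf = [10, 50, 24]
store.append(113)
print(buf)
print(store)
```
[10, 50, 24]
[1, 2, 1, 113]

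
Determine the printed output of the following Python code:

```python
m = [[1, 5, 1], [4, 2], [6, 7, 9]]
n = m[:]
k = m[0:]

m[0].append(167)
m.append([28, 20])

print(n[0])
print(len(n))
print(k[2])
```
[1, 5, 1, 167]
3
[6, 7, 9]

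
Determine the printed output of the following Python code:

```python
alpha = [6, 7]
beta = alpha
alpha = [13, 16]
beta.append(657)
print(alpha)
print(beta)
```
[13, 16]
[6, 7, 657]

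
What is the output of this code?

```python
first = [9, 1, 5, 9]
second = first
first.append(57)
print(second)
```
[9, 1, 5, 9, 57]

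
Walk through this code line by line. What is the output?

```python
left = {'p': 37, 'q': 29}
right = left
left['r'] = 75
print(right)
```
{'p': 37, 'q': 29, 'r': 75}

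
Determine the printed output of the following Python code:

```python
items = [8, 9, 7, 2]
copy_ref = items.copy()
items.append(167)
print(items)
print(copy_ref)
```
[8, 9, 7, 2, 167]
[8, 9, 7, 2]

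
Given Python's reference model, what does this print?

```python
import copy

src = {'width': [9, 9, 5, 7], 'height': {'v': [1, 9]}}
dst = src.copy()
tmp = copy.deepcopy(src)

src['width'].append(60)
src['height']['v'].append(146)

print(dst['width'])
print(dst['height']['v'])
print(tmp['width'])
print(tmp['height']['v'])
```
[9, 9, 5, 7, 60]
[1, 9, 146]
[9, 9, 5, 7]
[1, 9]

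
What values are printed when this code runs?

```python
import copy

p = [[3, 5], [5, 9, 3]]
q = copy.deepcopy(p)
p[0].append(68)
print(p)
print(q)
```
[[3, 5, 68], [5, 9, 3]]
[[3, 5], [5, 9, 3]]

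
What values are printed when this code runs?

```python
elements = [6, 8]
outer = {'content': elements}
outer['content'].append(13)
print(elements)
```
[6, 8, 13]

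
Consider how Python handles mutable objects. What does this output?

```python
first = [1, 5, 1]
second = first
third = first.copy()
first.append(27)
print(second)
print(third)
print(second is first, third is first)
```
[1, 5, 1, 27]
[1, 5, 1]
True False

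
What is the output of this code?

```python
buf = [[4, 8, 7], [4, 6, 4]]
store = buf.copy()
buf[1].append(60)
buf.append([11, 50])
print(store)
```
[[4, 8, 7], [4, 6, 4, 60]]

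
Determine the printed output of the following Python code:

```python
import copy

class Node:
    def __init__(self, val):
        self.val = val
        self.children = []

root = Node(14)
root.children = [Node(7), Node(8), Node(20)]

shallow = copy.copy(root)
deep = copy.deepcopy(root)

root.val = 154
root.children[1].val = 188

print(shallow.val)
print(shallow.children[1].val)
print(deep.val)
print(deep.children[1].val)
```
14
188
14
8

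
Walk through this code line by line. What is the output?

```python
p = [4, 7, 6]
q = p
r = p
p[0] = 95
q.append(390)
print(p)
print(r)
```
[95, 7, 6, 390]
[95, 7, 6, 390]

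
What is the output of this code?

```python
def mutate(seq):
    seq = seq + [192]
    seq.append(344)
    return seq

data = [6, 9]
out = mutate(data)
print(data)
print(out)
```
[6, 9]
[6, 9, 192, 344]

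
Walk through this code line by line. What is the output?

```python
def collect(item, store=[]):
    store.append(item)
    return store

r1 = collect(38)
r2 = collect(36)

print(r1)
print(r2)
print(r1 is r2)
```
[38, 36]
[38, 36]
True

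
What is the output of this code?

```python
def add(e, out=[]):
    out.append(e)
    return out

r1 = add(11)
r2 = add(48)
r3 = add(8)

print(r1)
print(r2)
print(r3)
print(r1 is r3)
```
[11, 48, 8]
[11, 48, 8]
[11, 48, 8]
True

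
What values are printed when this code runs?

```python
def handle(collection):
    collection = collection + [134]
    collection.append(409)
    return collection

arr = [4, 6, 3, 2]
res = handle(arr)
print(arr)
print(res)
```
[4, 6, 3, 2]
[4, 6, 3, 2, 134, 409]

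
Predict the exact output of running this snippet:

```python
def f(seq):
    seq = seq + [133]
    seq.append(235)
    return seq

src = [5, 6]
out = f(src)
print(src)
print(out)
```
[5, 6]
[5, 6, 133, 235]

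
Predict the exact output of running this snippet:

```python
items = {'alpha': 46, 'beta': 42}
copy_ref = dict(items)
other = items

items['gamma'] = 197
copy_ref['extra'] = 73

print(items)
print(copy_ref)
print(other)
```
{'alpha': 46, 'beta': 42, 'gamma': 197}
{'alpha': 46, 'beta': 42, 'extra': 73}
{'alpha': 46, 'beta': 42, 'gamma': 197}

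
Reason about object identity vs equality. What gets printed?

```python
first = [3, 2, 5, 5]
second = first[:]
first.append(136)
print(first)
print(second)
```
[3, 2, 5, 5, 136]
[3, 2, 5, 5]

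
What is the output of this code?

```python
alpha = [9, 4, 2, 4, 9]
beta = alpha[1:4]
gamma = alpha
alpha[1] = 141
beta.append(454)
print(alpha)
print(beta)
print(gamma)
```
[9, 141, 2, 4, 9]
[4, 2, 4, 454]
[9, 141, 2, 4, 9]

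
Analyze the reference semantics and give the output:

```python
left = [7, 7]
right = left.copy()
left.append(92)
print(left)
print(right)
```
[7, 7, 92]
[7, 7]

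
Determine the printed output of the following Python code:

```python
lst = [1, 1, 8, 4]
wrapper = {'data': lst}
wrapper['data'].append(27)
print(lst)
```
[1, 1, 8, 4, 27]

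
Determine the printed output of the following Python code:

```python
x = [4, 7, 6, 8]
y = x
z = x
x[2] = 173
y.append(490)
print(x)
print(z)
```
[4, 7, 173, 8, 490]
[4, 7, 173, 8, 490]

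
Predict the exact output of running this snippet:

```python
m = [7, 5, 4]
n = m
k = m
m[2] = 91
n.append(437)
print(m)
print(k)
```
[7, 5, 91, 437]
[7, 5, 91, 437]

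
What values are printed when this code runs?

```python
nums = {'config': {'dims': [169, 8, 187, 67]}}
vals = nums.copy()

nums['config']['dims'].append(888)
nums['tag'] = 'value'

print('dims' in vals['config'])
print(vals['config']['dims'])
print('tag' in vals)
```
True
[169, 8, 187, 67, 888]
False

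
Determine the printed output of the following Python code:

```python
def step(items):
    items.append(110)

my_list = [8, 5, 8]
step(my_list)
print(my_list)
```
[8, 5, 8, 110]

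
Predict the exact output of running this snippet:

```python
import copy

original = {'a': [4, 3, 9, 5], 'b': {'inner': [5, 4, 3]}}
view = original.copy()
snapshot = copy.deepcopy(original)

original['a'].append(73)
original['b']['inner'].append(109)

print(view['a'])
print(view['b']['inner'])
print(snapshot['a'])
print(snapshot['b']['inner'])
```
[4, 3, 9, 5, 73]
[5, 4, 3, 109]
[4, 3, 9, 5]
[5, 4, 3]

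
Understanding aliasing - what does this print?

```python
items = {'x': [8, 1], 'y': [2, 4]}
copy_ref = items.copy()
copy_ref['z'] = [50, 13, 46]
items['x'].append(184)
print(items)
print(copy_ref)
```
{'x': [8, 1, 184], 'y': [2, 4]}
{'x': [8, 1, 184], 'y': [2, 4], 'z': [50, 13, 46]}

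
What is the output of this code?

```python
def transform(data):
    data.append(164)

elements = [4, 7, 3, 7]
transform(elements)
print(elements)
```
[4, 7, 3, 7, 164]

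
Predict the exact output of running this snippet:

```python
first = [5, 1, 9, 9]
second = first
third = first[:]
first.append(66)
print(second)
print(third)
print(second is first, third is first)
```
[5, 1, 9, 9, 66]
[5, 1, 9, 9]
True False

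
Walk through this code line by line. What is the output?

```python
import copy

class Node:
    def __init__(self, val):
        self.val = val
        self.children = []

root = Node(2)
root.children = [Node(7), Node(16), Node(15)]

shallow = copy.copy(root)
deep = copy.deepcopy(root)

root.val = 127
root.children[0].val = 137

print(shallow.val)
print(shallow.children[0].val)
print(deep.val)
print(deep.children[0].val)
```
2
137
2
7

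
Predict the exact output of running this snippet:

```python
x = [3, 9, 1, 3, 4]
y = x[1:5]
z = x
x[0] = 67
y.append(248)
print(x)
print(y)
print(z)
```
[67, 9, 1, 3, 4]
[9, 1, 3, 4, 248]
[67, 9, 1, 3, 4]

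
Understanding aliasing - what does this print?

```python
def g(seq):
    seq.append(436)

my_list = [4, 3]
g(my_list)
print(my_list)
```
[4, 3, 436]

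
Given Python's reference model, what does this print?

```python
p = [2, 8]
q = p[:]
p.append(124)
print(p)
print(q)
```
[2, 8, 124]
[2, 8]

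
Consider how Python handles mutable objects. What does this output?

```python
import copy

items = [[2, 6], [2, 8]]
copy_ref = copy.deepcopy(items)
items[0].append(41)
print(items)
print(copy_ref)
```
[[2, 6, 41], [2, 8]]
[[2, 6], [2, 8]]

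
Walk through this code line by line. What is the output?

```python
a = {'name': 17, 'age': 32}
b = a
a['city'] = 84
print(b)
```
{'name': 17, 'age': 32, 'city': 84}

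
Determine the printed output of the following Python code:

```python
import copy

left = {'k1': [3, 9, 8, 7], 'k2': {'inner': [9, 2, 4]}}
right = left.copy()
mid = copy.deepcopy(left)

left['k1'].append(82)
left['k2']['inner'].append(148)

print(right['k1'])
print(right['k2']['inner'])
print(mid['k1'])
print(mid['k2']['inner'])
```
[3, 9, 8, 7, 82]
[9, 2, 4, 148]
[3, 9, 8, 7]
[9, 2, 4]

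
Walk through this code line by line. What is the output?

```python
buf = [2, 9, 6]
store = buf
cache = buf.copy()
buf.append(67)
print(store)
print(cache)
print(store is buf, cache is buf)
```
[2, 9, 6, 67]
[2, 9, 6]
True False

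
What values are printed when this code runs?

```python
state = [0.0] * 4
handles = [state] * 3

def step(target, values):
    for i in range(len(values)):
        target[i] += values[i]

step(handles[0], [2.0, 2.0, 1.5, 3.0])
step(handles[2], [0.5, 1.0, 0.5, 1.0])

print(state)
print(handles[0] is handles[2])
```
[2.5, 3.0, 2.0, 4.0]
True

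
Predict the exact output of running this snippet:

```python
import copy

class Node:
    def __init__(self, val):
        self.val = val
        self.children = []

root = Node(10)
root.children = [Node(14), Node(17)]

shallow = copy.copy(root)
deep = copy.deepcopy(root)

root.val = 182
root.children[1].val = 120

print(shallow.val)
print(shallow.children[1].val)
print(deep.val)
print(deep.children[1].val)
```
10
120
10
17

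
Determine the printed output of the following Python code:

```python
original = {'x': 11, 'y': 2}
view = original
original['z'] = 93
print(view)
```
{'x': 11, 'y': 2, 'z': 93}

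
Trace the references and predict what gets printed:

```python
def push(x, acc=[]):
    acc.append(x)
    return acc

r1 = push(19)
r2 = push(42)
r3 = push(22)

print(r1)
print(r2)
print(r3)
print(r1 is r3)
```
[19, 42, 22]
[19, 42, 22]
[19, 42, 22]
True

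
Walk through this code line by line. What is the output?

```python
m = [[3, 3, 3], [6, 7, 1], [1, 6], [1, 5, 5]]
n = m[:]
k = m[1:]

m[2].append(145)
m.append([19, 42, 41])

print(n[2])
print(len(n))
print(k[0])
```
[1, 6, 145]
4
[6, 7, 1]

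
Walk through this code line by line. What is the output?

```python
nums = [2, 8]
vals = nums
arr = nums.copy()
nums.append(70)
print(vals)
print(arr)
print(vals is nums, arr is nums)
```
[2, 8, 70]
[2, 8]
True False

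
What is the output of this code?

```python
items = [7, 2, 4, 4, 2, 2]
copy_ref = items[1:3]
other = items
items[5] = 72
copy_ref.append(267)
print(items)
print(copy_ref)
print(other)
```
[7, 2, 4, 4, 2, 72]
[2, 4, 267]
[7, 2, 4, 4, 2, 72]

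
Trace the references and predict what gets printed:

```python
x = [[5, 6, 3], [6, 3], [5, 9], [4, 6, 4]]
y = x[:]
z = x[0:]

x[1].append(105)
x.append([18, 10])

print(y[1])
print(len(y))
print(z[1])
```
[6, 3, 105]
4
[6, 3, 105]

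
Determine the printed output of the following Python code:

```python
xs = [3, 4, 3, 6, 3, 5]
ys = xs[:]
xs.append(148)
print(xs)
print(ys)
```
[3, 4, 3, 6, 3, 5, 148]
[3, 4, 3, 6, 3, 5]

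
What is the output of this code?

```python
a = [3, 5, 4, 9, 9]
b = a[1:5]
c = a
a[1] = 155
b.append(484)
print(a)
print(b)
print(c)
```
[3, 155, 4, 9, 9]
[5, 4, 9, 9, 484]
[3, 155, 4, 9, 9]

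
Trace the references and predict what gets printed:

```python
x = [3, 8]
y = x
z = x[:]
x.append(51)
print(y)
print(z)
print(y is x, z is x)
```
[3, 8, 51]
[3, 8]
True False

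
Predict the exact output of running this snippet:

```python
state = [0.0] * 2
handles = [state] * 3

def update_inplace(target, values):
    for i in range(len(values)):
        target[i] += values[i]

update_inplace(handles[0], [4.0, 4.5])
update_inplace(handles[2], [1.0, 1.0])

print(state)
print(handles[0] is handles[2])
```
[5.0, 5.5]
True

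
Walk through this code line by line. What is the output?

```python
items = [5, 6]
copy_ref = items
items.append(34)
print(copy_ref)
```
[5, 6, 34]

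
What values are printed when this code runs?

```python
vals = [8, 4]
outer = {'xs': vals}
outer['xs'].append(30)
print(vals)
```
[8, 4, 30]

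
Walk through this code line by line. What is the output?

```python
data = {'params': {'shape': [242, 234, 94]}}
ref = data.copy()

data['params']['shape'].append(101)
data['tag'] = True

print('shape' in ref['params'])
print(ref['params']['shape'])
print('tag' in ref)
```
True
[242, 234, 94, 101]
False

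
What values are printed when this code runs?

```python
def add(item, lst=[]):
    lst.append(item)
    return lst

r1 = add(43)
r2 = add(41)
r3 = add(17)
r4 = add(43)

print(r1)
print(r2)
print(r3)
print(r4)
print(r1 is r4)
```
[43, 41, 17, 43]
[43, 41, 17, 43]
[43, 41, 17, 43]
[43, 41, 17, 43]
True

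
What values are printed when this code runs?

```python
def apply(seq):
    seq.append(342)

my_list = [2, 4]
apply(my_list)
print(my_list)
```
[2, 4, 342]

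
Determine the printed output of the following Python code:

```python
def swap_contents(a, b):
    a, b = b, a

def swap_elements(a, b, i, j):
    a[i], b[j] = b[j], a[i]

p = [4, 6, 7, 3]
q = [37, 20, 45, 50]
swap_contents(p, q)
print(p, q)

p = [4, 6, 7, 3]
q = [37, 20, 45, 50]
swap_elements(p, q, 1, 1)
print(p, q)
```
[4, 6, 7, 3] [37, 20, 45, 50]
[4, 20, 7, 3] [37, 6, 45, 50]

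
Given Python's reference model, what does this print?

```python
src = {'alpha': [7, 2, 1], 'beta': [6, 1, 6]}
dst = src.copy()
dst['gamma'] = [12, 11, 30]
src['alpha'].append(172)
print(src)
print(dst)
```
{'alpha': [7, 2, 1, 172], 'beta': [6, 1, 6]}
{'alpha': [7, 2, 1, 172], 'beta': [6, 1, 6], 'gamma': [12, 11, 30]}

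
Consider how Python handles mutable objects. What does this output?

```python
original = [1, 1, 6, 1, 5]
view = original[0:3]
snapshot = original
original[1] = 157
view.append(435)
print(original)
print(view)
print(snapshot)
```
[1, 157, 6, 1, 5]
[1, 1, 6, 435]
[1, 157, 6, 1, 5]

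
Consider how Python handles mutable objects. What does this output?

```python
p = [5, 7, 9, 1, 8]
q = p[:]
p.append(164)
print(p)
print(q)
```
[5, 7, 9, 1, 8, 164]
[5, 7, 9, 1, 8]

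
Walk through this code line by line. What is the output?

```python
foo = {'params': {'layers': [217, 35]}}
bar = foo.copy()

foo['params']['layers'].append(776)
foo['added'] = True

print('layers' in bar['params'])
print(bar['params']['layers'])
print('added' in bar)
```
True
[217, 35, 776]
False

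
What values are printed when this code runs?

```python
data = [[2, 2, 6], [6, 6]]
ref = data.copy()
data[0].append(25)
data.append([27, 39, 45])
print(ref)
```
[[2, 2, 6, 25], [6, 6]]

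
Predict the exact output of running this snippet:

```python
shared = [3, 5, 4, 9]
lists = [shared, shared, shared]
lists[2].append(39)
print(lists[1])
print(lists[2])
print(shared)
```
[3, 5, 4, 9, 39]
[3, 5, 4, 9, 39]
[3, 5, 4, 9, 39]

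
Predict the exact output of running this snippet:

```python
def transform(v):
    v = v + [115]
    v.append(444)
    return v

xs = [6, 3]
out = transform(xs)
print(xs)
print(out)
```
[6, 3]
[6, 3, 115, 444]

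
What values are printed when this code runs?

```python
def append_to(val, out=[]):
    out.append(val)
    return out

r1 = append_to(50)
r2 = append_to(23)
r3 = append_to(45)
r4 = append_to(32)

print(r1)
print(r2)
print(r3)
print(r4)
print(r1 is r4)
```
[50, 23, 45, 32]
[50, 23, 45, 32]
[50, 23, 45, 32]
[50, 23, 45, 32]
True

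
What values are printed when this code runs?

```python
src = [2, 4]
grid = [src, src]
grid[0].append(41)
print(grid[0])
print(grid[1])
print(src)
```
[2, 4, 41]
[2, 4, 41]
[2, 4, 41]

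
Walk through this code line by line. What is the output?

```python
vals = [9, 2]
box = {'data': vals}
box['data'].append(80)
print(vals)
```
[9, 2, 80]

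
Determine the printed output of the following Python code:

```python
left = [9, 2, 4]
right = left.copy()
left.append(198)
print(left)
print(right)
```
[9, 2, 4, 198]
[9, 2, 4]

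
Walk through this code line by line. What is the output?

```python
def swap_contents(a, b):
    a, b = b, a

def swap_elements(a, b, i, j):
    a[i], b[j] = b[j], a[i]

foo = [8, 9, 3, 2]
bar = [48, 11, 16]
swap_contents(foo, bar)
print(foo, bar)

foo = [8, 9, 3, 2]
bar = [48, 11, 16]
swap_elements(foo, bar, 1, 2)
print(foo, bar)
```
[8, 9, 3, 2] [48, 11, 16]
[8, 16, 3, 2] [48, 11, 9]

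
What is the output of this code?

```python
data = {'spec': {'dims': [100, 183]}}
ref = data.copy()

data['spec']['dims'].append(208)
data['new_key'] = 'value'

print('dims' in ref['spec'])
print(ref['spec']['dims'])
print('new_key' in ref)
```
True
[100, 183, 208]
False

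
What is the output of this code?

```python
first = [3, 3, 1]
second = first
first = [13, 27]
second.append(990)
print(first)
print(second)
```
[13, 27]
[3, 3, 1, 990]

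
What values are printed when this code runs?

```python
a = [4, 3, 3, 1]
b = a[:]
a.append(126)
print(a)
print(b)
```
[4, 3, 3, 1, 126]
[4, 3, 3, 1]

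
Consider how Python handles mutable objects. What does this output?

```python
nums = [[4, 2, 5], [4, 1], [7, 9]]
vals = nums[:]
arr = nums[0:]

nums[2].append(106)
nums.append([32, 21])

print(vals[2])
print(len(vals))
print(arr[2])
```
[7, 9, 106]
3
[7, 9, 106]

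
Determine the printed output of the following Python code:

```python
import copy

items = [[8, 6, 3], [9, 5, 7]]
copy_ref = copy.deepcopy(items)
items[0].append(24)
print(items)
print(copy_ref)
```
[[8, 6, 3, 24], [9, 5, 7]]
[[8, 6, 3], [9, 5, 7]]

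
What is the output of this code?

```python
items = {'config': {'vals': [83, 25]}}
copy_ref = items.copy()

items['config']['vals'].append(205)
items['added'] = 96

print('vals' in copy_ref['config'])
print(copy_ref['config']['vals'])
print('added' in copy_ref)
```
True
[83, 25, 205]
False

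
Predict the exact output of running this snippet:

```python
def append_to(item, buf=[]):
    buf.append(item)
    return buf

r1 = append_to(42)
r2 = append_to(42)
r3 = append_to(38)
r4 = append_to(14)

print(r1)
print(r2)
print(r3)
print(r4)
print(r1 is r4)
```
[42, 42, 38, 14]
[42, 42, 38, 14]
[42, 42, 38, 14]
[42, 42, 38, 14]
True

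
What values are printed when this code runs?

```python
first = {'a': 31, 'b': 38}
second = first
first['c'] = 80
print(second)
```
{'a': 31, 'b': 38, 'c': 80}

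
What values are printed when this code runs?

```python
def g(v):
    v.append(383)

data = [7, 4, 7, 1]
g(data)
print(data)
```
[7, 4, 7, 1, 383]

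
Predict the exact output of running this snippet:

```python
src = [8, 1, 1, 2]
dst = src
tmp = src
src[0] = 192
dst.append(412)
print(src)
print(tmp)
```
[192, 1, 1, 2, 412]
[192, 1, 1, 2, 412]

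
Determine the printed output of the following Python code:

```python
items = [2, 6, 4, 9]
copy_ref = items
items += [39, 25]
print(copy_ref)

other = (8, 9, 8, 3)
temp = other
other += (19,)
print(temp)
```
[2, 6, 4, 9, 39, 25]
(8, 9, 8, 3)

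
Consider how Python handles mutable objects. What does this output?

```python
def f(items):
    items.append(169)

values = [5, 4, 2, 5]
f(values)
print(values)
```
[5, 4, 2, 5, 169]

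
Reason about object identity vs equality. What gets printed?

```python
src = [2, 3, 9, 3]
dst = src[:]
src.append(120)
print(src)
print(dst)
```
[2, 3, 9, 3, 120]
[2, 3, 9, 3]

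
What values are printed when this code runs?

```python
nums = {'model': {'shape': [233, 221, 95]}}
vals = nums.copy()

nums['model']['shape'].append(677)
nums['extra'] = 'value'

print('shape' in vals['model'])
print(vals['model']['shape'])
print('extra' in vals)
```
True
[233, 221, 95, 677]
False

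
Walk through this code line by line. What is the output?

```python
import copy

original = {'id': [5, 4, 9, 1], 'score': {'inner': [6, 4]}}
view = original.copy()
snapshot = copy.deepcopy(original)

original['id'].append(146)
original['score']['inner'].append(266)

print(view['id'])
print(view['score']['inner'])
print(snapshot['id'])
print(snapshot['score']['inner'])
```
[5, 4, 9, 1, 146]
[6, 4, 266]
[5, 4, 9, 1]
[6, 4]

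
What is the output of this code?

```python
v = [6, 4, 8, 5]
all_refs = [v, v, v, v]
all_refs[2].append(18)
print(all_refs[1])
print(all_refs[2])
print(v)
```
[6, 4, 8, 5, 18]
[6, 4, 8, 5, 18]
[6, 4, 8, 5, 18]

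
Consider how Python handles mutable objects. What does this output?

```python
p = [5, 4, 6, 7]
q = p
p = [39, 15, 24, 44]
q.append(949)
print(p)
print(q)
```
[39, 15, 24, 44]
[5, 4, 6, 7, 949]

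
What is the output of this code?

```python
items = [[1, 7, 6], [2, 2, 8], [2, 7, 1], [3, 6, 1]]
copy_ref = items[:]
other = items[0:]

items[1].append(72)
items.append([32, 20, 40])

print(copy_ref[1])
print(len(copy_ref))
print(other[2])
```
[2, 2, 8, 72]
4
[2, 7, 1]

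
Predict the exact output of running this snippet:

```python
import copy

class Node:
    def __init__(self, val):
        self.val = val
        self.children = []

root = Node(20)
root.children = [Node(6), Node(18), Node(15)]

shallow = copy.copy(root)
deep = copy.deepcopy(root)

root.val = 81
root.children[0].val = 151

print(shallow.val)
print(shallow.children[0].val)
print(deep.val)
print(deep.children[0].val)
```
20
151
20
6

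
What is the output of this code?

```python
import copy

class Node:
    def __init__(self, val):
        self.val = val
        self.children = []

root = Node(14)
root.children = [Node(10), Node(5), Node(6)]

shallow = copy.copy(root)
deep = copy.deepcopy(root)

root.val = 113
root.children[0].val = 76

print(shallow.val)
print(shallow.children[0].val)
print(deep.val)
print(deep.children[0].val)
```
14
76
14
10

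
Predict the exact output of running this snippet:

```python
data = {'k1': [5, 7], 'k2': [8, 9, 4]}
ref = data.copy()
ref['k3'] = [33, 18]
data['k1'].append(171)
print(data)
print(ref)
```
{'k1': [5, 7, 171], 'k2': [8, 9, 4]}
{'k1': [5, 7, 171], 'k2': [8, 9, 4], 'k3': [33, 18]}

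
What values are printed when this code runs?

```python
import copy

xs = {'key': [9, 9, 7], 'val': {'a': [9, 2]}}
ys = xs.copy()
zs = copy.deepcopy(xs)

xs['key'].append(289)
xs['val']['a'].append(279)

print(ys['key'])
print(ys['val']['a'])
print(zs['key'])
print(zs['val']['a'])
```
[9, 9, 7, 289]
[9, 2, 279]
[9, 9, 7]
[9, 2]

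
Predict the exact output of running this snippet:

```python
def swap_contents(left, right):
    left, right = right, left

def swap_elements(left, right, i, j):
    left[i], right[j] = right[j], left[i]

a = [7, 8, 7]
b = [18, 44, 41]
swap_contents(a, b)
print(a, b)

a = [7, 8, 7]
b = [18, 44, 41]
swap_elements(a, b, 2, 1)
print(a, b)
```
[7, 8, 7] [18, 44, 41]
[7, 8, 44] [18, 7, 41]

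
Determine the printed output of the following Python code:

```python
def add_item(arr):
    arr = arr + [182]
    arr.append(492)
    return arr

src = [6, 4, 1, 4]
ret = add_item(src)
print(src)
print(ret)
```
[6, 4, 1, 4]
[6, 4, 1, 4, 182, 492]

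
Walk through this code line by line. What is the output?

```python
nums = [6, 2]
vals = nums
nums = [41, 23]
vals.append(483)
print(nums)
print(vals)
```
[41, 23]
[6, 2, 483]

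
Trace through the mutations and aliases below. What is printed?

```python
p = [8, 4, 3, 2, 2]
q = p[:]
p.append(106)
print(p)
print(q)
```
[8, 4, 3, 2, 2, 106]
[8, 4, 3, 2, 2]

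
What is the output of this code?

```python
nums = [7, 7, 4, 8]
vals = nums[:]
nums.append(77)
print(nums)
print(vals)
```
[7, 7, 4, 8, 77]
[7, 7, 4, 8]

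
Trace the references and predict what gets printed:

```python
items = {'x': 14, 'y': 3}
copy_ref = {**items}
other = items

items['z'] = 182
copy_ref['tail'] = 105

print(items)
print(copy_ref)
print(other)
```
{'x': 14, 'y': 3, 'z': 182}
{'x': 14, 'y': 3, 'tail': 105}
{'x': 14, 'y': 3, 'z': 182}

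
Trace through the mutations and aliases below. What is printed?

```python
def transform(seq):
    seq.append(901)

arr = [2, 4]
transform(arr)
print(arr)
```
[2, 4, 901]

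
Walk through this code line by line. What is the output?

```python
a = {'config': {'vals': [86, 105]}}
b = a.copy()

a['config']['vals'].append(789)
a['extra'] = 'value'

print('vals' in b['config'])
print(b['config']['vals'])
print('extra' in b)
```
True
[86, 105, 789]
False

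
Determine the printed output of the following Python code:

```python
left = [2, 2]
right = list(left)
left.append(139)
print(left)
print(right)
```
[2, 2, 139]
[2, 2]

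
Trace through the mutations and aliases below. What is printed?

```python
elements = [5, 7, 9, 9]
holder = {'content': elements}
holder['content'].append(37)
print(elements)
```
[5, 7, 9, 9, 37]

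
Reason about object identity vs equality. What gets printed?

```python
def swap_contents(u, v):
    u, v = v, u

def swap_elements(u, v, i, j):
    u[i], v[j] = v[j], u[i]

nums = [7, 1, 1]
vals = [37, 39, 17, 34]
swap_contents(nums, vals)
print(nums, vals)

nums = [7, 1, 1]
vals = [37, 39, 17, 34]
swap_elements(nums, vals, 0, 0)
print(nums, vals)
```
[7, 1, 1] [37, 39, 17, 34]
[37, 1, 1] [7, 39, 17, 34]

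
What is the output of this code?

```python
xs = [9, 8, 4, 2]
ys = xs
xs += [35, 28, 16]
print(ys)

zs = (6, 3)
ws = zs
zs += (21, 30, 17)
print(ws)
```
[9, 8, 4, 2, 35, 28, 16]
(6, 3)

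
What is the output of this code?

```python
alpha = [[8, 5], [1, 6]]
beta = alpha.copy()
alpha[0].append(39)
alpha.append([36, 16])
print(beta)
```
[[8, 5, 39], [1, 6]]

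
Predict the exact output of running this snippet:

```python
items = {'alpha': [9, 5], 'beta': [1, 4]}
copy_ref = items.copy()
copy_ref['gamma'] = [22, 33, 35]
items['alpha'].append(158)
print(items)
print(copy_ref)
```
{'alpha': [9, 5, 158], 'beta': [1, 4]}
{'alpha': [9, 5, 158], 'beta': [1, 4], 'gamma': [22, 33, 35]}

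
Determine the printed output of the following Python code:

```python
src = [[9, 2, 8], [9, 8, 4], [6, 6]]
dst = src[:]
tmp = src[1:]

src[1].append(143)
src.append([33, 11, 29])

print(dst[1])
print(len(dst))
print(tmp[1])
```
[9, 8, 4, 143]
3
[6, 6]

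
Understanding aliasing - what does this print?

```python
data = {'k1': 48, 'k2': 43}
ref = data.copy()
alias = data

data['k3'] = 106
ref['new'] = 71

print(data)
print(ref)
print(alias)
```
{'k1': 48, 'k2': 43, 'k3': 106}
{'k1': 48, 'k2': 43, 'new': 71}
{'k1': 48, 'k2': 43, 'k3': 106}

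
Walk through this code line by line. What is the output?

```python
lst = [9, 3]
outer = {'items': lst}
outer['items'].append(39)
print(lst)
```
[9, 3, 39]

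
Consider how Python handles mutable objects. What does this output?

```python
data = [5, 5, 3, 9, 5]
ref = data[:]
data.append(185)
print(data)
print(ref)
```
[5, 5, 3, 9, 5, 185]
[5, 5, 3, 9, 5]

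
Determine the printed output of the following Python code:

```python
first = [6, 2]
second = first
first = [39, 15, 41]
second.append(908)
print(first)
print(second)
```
[39, 15, 41]
[6, 2, 908]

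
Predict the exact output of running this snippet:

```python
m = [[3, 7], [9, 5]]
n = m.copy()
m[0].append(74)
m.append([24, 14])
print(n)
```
[[3, 7, 74], [9, 5]]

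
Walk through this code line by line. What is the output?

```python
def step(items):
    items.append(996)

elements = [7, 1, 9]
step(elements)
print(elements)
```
[7, 1, 9, 996]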